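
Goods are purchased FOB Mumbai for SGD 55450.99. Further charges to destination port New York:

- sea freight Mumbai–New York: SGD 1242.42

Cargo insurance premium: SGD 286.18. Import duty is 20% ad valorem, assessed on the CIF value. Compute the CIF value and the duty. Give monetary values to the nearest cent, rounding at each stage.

CIF = FOB price + freight + insurance
CIF = 55450.99 + 1242.42 + 286.18 = 56979.59
Import duty = 56979.59 × 20% = 11395.92

CIF value: SGD 56979.59; import duty: SGD 11395.92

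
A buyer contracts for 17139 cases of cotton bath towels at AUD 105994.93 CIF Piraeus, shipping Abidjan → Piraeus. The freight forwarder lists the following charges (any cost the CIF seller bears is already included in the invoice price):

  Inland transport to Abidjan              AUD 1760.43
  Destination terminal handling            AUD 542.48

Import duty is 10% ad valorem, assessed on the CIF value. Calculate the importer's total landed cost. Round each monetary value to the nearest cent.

CIF: the seller pays costs through ocean freight and marine insurance to the destination port.
Already in the invoice (seller's account under CIF): inland to port — exclude.
The CIF price already equals the CIF value: 105994.93
Import duty = 105994.93 × 10% = 10599.49
Buyer bears: destination terminal 542.48 + duty 10599.49 = 11141.97
Landed cost = invoice 105994.93 + 11141.97 = 117136.90

Total landed cost: AUD 117136.90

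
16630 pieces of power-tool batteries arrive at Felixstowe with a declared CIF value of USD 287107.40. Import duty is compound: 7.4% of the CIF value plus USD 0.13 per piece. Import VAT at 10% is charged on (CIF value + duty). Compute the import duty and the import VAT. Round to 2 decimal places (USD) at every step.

Ad valorem component: 287107.40 × 7.4% = 21245.95
Specific component: 16630 × 0.13 = 2161.90
Import duty = 21245.95 + 2161.90 = 23407.85
VAT base = CIF + duty = 287107.40 + 23407.85 = 310515.25
Import VAT = 310515.25 × 10% = 31051.53

Import duty: USD 23407.85; import VAT: USD 31051.53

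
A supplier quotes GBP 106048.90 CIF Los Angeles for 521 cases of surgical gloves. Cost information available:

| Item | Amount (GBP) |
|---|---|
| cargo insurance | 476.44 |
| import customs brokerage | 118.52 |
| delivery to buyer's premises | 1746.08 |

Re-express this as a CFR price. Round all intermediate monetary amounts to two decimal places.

Not relevant to the conversion: delivery, brokerage — on the buyer under both terms; not part of either seller's price.
From CIF to CFR, the seller no longer bears: insurance.
CFR price = 106048.90 − 476.44 = 105572.46

CFR price: GBP 105572.46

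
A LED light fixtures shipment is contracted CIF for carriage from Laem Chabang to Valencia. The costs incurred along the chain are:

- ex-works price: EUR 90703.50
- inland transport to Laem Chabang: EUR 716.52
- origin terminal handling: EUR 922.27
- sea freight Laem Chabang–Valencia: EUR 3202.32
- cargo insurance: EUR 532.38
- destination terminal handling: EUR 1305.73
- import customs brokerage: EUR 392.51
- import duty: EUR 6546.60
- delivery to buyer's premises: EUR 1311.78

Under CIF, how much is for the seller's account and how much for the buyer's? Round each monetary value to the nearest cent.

CIF: the seller pays costs through ocean freight and marine insurance to the destination port.
Seller's account: goods 90703.50 + inland to port 716.52 + origin terminal 922.27 + freight 3202.32 + insurance 532.38 = 96076.99
Buyer's account: destination terminal 1305.73 + brokerage 392.51 + duty 6546.60 + delivery 1311.78 = 9556.62

Seller: EUR 96076.99; buyer: EUR 9556.62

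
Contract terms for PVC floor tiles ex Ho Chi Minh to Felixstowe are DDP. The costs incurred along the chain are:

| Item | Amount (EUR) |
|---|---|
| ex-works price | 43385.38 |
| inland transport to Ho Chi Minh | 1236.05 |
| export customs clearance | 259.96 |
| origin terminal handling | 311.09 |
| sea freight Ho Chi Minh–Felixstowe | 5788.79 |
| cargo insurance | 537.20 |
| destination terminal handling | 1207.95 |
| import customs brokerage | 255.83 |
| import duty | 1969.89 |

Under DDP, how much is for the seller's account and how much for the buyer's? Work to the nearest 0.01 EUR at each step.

Seller: EUR 54952.14; buyer: EUR 0.00

DDP: the seller bears all costs including import duty.
Seller's account: goods 43385.38 + inland to port 1236.05 + export clearance 259.96 + origin terminal 311.09 + freight 5788.79 + insurance 537.20 + destination terminal 1207.95 + brokerage 255.83 + duty 1969.89 = 54952.14
Buyer's account: 0.00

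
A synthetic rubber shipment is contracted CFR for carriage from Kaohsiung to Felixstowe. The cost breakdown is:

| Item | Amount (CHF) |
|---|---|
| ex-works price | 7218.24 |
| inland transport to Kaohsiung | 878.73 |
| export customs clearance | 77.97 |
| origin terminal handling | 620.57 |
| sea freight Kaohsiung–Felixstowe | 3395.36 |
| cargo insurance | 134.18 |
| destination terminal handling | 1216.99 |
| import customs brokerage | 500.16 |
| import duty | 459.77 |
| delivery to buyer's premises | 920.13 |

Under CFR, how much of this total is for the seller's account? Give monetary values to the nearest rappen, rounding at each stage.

Seller's account: CHF 12190.87

CFR: the seller pays costs through ocean freight to the destination port, but not insurance.
Seller's account: goods 7218.24 + inland to port 878.73 + export clearance 77.97 + origin terminal 620.57 + freight 3395.36 = 12190.87
Buyer's account: insurance 134.18 + destination terminal 1216.99 + brokerage 500.16 + duty 459.77 + delivery 920.13 = 3231.23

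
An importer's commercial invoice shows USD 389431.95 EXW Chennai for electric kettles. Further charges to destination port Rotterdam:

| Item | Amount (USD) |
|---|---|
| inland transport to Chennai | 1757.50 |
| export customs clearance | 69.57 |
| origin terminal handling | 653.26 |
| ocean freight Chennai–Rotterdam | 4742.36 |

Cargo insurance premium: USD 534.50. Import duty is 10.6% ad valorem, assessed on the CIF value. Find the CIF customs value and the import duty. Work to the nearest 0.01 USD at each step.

CIF = EXW price + pre-shipment costs + freight + insurance
CIF = 389431.95 + 1757.50 + 69.57 + 653.26 + 4742.36 + 534.50 = 397189.14
Import duty = 397189.14 × 10.6% = 42102.05

CIF value: USD 397189.14; import duty: USD 42102.05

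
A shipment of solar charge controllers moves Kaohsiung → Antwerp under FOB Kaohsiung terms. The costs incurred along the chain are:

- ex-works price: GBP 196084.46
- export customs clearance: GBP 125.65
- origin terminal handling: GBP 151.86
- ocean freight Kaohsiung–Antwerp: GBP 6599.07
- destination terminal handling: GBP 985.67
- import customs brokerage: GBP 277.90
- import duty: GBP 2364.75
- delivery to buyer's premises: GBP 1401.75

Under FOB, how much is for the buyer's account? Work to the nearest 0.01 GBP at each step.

FOB: the seller bears costs until goods are on board at the origin port; the buyer bears freight, insurance and all costs thereafter.
Seller's account: goods 196084.46 + export clearance 125.65 + origin terminal 151.86 = 196361.97
Buyer's account: freight 6599.07 + destination terminal 985.67 + brokerage 277.90 + duty 2364.75 + delivery 1401.75 = 11629.14

Buyer's account: GBP 11629.14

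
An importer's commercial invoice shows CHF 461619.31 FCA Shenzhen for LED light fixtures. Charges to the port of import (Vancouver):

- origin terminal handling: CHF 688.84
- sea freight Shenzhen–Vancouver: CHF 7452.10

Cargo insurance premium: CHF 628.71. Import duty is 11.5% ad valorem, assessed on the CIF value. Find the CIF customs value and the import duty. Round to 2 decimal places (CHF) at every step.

CIF value: CHF 470388.96; import duty: CHF 54094.73

CIF = FCA price + pre-shipment costs + freight + insurance
CIF = 461619.31 + 688.84 + 7452.10 + 628.71 = 470388.96
Import duty = 470388.96 × 11.5% = 54094.73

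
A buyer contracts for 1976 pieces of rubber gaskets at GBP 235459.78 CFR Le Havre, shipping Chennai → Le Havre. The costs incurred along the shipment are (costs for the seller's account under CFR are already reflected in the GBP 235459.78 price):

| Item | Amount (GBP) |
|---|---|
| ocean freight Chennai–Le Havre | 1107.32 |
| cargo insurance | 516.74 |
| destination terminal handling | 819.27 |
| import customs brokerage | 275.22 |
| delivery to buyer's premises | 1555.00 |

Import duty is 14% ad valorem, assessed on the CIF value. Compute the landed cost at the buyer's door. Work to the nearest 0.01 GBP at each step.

Total landed cost: GBP 271662.72

CFR: the seller pays costs through ocean freight to the destination port, but not insurance.
Already in the invoice (seller's account under CFR): freight — exclude.
CIF value = CFR price + insurance = 235459.78 + 516.74 = 235976.52
Import duty = 235976.52 × 14% = 33036.71
Buyer bears: insurance 516.74 + destination terminal 819.27 + brokerage 275.22 + delivery 1555.00 + duty 33036.71 = 36202.94
Landed cost = invoice 235459.78 + 36202.94 = 271662.72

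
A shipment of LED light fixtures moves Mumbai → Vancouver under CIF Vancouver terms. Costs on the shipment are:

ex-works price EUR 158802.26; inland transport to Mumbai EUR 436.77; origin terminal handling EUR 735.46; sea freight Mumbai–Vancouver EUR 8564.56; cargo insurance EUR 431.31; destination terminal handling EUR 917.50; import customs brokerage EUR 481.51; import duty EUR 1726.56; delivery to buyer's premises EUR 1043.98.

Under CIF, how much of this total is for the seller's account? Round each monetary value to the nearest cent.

CIF: the seller pays costs through ocean freight and marine insurance to the destination port.
Seller's account: goods 158802.26 + inland to port 436.77 + origin terminal 735.46 + freight 8564.56 + insurance 431.31 = 168970.36
Buyer's account: destination terminal 917.50 + brokerage 481.51 + duty 1726.56 + delivery 1043.98 = 4169.55

Seller's account: EUR 168970.36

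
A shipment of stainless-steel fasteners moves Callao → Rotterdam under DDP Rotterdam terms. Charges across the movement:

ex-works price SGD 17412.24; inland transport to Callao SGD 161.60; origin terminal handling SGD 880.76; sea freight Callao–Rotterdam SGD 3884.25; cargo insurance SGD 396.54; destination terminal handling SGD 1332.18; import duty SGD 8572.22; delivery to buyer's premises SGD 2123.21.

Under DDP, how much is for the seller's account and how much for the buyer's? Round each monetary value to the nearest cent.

Seller: SGD 34763.00; buyer: SGD 0.00

DDP: the seller bears all costs including import duty.
Seller's account: goods 17412.24 + inland to port 161.60 + origin terminal 880.76 + freight 3884.25 + insurance 396.54 + destination terminal 1332.18 + duty 8572.22 + delivery 2123.21 = 34763.00
Buyer's account: 0.00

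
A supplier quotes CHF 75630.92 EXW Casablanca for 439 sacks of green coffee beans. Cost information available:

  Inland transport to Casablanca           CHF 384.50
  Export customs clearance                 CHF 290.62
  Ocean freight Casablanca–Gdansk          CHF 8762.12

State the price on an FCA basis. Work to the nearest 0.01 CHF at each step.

FCA price: CHF 76306.04

Not relevant to the conversion: freight — on the buyer under both terms; not part of either seller's price.
From EXW to FCA, the seller additionally bears: inland to port, export clearance.
FCA price = 75630.92 + 384.50 + 290.62 = 76306.04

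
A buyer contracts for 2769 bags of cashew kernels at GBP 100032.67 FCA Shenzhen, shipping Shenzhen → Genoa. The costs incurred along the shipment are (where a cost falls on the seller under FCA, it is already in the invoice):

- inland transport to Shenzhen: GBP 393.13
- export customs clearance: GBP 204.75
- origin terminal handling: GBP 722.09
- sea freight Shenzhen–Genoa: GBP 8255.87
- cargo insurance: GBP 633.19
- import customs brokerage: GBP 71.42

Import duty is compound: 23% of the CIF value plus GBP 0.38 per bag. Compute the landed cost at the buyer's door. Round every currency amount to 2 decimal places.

FCA: the seller delivers export-cleared goods to the carrier; the buyer bears costs from that point.
Already in the invoice (seller's account under FCA): inland to port, export clearance — exclude.
CIF value = FCA price + origin terminal + freight + insurance = 100032.67 + 722.09 + 8255.87 + 633.19 = 109643.82
Ad valorem component: 109643.82 × 23% = 25218.08
Specific component: 2769 × 0.38 = 1052.22
Import duty = 25218.08 + 1052.22 = 26270.30
Buyer bears: origin terminal 722.09 + freight 8255.87 + insurance 633.19 + brokerage 71.42 + duty 26270.30 = 35952.87
Landed cost = invoice 100032.67 + 35952.87 = 135985.54

Total landed cost: GBP 135985.54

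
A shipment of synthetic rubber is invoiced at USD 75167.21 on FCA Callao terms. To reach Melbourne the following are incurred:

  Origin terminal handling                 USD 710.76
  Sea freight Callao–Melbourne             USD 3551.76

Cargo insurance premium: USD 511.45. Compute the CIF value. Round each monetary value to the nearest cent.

CIF = FCA price + pre-shipment costs + freight + insurance
CIF = 75167.21 + 710.76 + 3551.76 + 511.45 = 79941.18

CIF value: USD 79941.18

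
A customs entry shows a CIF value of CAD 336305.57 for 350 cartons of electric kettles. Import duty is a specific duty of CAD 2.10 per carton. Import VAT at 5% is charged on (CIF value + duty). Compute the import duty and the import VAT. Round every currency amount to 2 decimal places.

Import duty: CAD 735.00; import VAT: CAD 16852.03

Import duty = 350 × 2.10 = 735.00
VAT base = CIF + duty = 336305.57 + 735.00 = 337040.57
Import VAT = 337040.57 × 5% = 16852.03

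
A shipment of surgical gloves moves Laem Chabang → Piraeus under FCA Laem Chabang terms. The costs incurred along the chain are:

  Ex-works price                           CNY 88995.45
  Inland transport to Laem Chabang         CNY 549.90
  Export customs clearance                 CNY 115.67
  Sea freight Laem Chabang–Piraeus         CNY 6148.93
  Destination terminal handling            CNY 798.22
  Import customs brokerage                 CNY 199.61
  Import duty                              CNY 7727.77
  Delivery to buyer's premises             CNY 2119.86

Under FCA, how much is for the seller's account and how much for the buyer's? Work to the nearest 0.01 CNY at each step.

FCA: the seller delivers export-cleared goods to the carrier; the buyer bears costs from that point.
Seller's account: goods 88995.45 + inland to port 549.90 + export clearance 115.67 = 89661.02
Buyer's account: freight 6148.93 + destination terminal 798.22 + brokerage 199.61 + duty 7727.77 + delivery 2119.86 = 16994.39

Seller: CNY 89661.02; buyer: CNY 16994.39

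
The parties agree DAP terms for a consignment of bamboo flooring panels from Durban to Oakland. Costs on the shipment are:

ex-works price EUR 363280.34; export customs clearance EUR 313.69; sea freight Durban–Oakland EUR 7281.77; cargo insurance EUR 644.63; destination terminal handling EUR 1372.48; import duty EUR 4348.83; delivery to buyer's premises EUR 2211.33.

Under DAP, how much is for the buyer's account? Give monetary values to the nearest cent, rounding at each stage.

Buyer's account: EUR 4348.83

DAP: the seller bears all costs to the named destination except import duty and clearance.
Seller's account: goods 363280.34 + export clearance 313.69 + freight 7281.77 + insurance 644.63 + destination terminal 1372.48 + delivery 2211.33 = 375104.24
Buyer's account: duty 4348.83 = 4348.83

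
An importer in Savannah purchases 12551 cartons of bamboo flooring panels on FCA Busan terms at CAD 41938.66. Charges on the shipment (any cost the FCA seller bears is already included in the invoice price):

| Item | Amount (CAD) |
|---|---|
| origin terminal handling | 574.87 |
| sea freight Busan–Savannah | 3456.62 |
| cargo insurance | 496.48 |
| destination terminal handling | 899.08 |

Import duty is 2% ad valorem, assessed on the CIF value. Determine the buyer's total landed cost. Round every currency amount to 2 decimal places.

Total landed cost: CAD 48295.04

FCA: the seller delivers export-cleared goods to the carrier; the buyer bears costs from that point.
CIF value = FCA price + origin terminal + freight + insurance = 41938.66 + 574.87 + 3456.62 + 496.48 = 46466.63
Import duty = 46466.63 × 2% = 929.33
Buyer bears: origin terminal 574.87 + freight 3456.62 + insurance 496.48 + destination terminal 899.08 + duty 929.33 = 6356.38
Landed cost = invoice 41938.66 + 6356.38 = 48295.04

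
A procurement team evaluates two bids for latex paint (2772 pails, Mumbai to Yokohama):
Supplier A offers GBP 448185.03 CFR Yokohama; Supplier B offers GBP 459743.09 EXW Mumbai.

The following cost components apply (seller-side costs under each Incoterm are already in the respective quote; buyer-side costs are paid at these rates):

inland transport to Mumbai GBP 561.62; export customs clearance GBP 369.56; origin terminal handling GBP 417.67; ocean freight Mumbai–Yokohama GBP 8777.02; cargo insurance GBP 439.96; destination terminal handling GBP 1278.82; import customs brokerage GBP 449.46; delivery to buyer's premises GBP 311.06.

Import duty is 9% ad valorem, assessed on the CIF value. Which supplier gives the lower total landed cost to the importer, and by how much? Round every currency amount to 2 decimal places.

Supplier A (CFR):
CIF value = CFR price + insurance = 448185.03 + 439.96 = 448624.99
Import duty = 448624.99 × 9% = 40376.25
Buyer bears (A): 439.96 + 1278.82 + 449.46 + 311.06 = 2479.30
Landed cost (A) = invoice 448185.03 + 2479.30 + duty 40376.25 = 491040.58
Supplier B (EXW):
CIF value = EXW price + inland to port + export clearance + origin terminal + freight + insurance = 459743.09 + 561.62 + 369.56 + 417.67 + 8777.02 + 439.96 = 470308.92
Import duty = 470308.92 × 9% = 42327.80
Buyer bears (B): 561.62 + 369.56 + 417.67 + 8777.02 + 439.96 + 1278.82 + 449.46 + 311.06 = 12605.17
Landed cost (B) = invoice 459743.09 + 12605.17 + duty 42327.80 = 514676.06
Difference = |491040.58 − 514676.06| = 23635.48

Supplier A is cheaper by GBP 23635.48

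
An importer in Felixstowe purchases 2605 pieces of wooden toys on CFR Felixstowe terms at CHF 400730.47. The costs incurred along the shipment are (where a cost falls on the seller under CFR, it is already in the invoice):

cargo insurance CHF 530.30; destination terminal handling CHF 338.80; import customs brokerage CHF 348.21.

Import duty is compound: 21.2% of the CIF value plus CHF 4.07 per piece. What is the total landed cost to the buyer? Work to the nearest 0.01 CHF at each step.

Total landed cost: CHF 497617.41

CFR: the seller pays costs through ocean freight to the destination port, but not insurance.
CIF value = CFR price + insurance = 400730.47 + 530.30 = 401260.77
Ad valorem component: 401260.77 × 21.2% = 85067.28
Specific component: 2605 × 4.07 = 10602.35
Import duty = 85067.28 + 10602.35 = 95669.63
Buyer bears: insurance 530.30 + destination terminal 338.80 + brokerage 348.21 + duty 95669.63 = 96886.94
Landed cost = invoice 400730.47 + 96886.94 = 497617.41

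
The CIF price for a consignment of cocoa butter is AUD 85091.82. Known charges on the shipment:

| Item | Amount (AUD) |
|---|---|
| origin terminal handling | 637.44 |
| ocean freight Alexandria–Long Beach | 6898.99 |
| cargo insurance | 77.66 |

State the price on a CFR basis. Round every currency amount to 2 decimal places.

Not relevant to the conversion: freight, origin terminal — on the seller under both CIF and CFR; already in the CIF price and stays in the CFR price.
From CIF to CFR, the seller no longer bears: insurance.
CFR price = 85091.82 − 77.66 = 85014.16

CFR price: AUD 85014.16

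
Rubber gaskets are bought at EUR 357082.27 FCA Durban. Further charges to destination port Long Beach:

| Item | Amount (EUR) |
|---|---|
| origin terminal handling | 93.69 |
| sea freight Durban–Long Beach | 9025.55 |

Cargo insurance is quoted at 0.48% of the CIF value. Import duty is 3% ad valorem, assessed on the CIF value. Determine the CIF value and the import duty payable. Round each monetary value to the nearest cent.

Let C be the CIF value. C = FCA price + pre-shipment costs + freight + 0.48% × C
C − 0.48% × C = 357082.27 + 93.69 + 9025.55
0.9952 × C = 366201.51
C = 366201.51 / 0.9952 = 367967.76
Insurance premium = 0.48% × 367967.76 = 1766.25
Import duty = 367967.76 × 3% = 11039.03

CIF value: EUR 367967.76; import duty: EUR 11039.03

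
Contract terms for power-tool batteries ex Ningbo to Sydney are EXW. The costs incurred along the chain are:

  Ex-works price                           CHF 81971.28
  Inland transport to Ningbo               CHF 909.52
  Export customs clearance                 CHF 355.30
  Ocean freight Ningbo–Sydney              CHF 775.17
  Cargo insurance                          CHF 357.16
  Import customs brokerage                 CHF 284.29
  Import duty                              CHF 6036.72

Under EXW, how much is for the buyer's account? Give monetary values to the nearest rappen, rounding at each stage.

Buyer's account: CHF 8718.16

EXW: the seller makes goods available at their premises; the buyer bears all onward costs.
Seller's account: goods 81971.28 = 81971.28
Buyer's account: inland to port 909.52 + export clearance 355.30 + freight 775.17 + insurance 357.16 + brokerage 284.29 + duty 6036.72 = 8718.16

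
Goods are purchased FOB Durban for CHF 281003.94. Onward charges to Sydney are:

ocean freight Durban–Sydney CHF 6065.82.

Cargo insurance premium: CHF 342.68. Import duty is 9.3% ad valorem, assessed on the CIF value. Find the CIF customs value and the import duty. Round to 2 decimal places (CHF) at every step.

CIF = FOB price + freight + insurance
CIF = 281003.94 + 6065.82 + 342.68 = 287412.44
Import duty = 287412.44 × 9.3% = 26729.36

CIF value: CHF 287412.44; import duty: CHF 26729.36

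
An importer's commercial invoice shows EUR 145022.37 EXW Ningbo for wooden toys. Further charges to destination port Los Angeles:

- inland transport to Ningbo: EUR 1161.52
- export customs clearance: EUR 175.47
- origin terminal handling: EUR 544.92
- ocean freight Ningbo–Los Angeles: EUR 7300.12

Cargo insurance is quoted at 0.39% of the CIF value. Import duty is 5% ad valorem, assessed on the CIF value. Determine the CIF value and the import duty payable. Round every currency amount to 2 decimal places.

CIF value: EUR 154808.15; import duty: EUR 7740.41

Let C be the CIF value. C = EXW price + pre-shipment costs + freight + 0.39% × C
C − 0.39% × C = 145022.37 + 1161.52 + 175.47 + 544.92 + 7300.12
0.9961 × C = 154204.40
C = 154204.40 / 0.9961 = 154808.15
Insurance premium = 0.39% × 154808.15 = 603.75
Import duty = 154808.15 × 5% = 7740.41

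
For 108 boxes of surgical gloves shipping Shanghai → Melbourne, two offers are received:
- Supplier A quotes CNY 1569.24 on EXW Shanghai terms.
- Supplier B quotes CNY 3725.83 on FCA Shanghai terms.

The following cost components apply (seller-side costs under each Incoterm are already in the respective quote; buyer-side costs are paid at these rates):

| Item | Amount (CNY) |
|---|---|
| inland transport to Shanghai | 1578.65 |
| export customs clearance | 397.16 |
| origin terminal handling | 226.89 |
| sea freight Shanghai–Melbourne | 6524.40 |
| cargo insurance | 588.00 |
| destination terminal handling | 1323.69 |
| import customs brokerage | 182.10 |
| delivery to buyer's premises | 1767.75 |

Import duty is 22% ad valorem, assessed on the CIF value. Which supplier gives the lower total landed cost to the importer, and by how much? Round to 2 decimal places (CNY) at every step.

Supplier A is cheaper by CNY 220.56

Supplier A (EXW):
CIF value = EXW price + inland to port + export clearance + origin terminal + freight + insurance = 1569.24 + 1578.65 + 397.16 + 226.89 + 6524.40 + 588.00 = 10884.34
Import duty = 10884.34 × 22% = 2394.55
Buyer bears (A): 1578.65 + 397.16 + 226.89 + 6524.40 + 588.00 + 1323.69 + 182.10 + 1767.75 = 12588.64
Landed cost (A) = invoice 1569.24 + 12588.64 + duty 2394.55 = 16552.43
Supplier B (FCA):
CIF value = FCA price + origin terminal + freight + insurance = 3725.83 + 226.89 + 6524.40 + 588.00 = 11065.12
Import duty = 11065.12 × 22% = 2434.33
Buyer bears (B): 226.89 + 6524.40 + 588.00 + 1323.69 + 182.10 + 1767.75 = 10612.83
Landed cost (B) = invoice 3725.83 + 10612.83 + duty 2434.33 = 16772.99
Difference = |16552.43 − 16772.99| = 220.56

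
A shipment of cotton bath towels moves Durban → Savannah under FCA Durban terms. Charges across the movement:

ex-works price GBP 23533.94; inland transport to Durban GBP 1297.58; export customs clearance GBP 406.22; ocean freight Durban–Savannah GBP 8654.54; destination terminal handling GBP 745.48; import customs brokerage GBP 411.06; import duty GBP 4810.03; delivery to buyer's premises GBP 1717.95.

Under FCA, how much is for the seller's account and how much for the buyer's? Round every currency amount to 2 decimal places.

Seller: GBP 25237.74; buyer: GBP 16339.06

FCA: the seller delivers export-cleared goods to the carrier; the buyer bears costs from that point.
Seller's account: goods 23533.94 + inland to port 1297.58 + export clearance 406.22 = 25237.74
Buyer's account: freight 8654.54 + destination terminal 745.48 + brokerage 411.06 + duty 4810.03 + delivery 1717.95 = 16339.06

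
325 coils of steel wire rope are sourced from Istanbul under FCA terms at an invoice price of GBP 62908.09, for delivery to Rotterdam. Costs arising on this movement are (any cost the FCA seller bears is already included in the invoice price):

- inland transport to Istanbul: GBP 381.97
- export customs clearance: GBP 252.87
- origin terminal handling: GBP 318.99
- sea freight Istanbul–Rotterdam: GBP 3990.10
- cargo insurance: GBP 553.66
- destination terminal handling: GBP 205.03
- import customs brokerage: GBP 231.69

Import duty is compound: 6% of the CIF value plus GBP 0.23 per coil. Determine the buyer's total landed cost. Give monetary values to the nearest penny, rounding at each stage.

FCA: the seller delivers export-cleared goods to the carrier; the buyer bears costs from that point.
Already in the invoice (seller's account under FCA): inland to port, export clearance — exclude.
CIF value = FCA price + origin terminal + freight + insurance = 62908.09 + 318.99 + 3990.10 + 553.66 = 67770.84
Ad valorem component: 67770.84 × 6% = 4066.25
Specific component: 325 × 0.23 = 74.75
Import duty = 4066.25 + 74.75 = 4141.00
Buyer bears: origin terminal 318.99 + freight 3990.10 + insurance 553.66 + destination terminal 205.03 + brokerage 231.69 + duty 4141.00 = 9440.47
Landed cost = invoice 62908.09 + 9440.47 = 72348.56

Total landed cost: GBP 72348.56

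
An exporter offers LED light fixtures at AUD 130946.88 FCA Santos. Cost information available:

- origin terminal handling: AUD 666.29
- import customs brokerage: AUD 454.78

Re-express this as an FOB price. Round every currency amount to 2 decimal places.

FOB price: AUD 131613.17

Not relevant to the conversion: brokerage — on the buyer under both terms; not part of either seller's price.
From FCA to FOB, the seller additionally bears: origin terminal.
FOB price = 130946.88 + 666.29 = 131613.17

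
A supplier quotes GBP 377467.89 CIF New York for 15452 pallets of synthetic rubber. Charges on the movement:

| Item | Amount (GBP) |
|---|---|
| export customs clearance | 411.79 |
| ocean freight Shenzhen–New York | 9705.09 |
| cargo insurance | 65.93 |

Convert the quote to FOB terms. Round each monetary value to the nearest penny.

Not relevant to the conversion: export clearance — on the seller under both CIF and FOB; already in the CIF price and stays in the FOB price.
From CIF to FOB, the seller no longer bears: freight, insurance.
FOB price = 377467.89 − 9705.09 − 65.93 = 367696.87

FOB price: GBP 367696.87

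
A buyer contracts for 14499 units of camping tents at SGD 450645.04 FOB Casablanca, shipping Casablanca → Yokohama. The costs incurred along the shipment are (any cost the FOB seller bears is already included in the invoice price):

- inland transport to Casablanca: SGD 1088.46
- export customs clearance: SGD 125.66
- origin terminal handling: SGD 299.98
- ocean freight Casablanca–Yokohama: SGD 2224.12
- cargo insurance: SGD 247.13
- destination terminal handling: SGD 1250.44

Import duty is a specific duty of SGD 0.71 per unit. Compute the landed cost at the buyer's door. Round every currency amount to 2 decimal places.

FOB: the seller bears costs until goods are on board at the origin port; the buyer bears freight, insurance and all costs thereafter.
Already in the invoice (seller's account under FOB): inland to port, export clearance, origin terminal — exclude.
CIF value = FOB price + freight + insurance = 450645.04 + 2224.12 + 247.13 = 453116.29
Import duty = 14499 × 0.71 = 10294.29
Buyer bears: freight 2224.12 + insurance 247.13 + destination terminal 1250.44 + duty 10294.29 = 14015.98
Landed cost = invoice 450645.04 + 14015.98 = 464661.02

Total landed cost: SGD 464661.02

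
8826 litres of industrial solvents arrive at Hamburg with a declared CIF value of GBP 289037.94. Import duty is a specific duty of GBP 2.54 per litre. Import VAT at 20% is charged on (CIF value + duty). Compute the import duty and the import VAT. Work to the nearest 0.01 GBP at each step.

Import duty: GBP 22418.04; import VAT: GBP 62291.20

Import duty = 8826 × 2.54 = 22418.04
VAT base = CIF + duty = 289037.94 + 22418.04 = 311455.98
Import VAT = 311455.98 × 20% = 62291.20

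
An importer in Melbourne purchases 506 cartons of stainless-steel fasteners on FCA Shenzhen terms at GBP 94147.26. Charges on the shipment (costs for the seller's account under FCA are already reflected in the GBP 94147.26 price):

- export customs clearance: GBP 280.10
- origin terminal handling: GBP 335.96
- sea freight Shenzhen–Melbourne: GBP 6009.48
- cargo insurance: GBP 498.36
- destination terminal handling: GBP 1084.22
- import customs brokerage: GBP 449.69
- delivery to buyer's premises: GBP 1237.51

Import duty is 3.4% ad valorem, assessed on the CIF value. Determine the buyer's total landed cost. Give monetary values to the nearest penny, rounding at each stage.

FCA: the seller delivers export-cleared goods to the carrier; the buyer bears costs from that point.
Already in the invoice (seller's account under FCA): export clearance — exclude.
CIF value = FCA price + origin terminal + freight + insurance = 94147.26 + 335.96 + 6009.48 + 498.36 = 100991.06
Import duty = 100991.06 × 3.4% = 3433.70
Buyer bears: origin terminal 335.96 + freight 6009.48 + insurance 498.36 + destination terminal 1084.22 + brokerage 449.69 + delivery 1237.51 + duty 3433.70 = 13048.92
Landed cost = invoice 94147.26 + 13048.92 = 107196.18

Total landed cost: GBP 107196.18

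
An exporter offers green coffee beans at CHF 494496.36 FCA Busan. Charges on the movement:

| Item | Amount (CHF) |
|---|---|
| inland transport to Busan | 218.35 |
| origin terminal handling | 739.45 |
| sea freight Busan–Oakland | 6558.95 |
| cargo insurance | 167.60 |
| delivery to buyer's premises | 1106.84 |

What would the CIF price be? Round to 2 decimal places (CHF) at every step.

Not relevant to the conversion: inland to port — on the seller under both FCA and CIF; already in the FCA price and stays in the CIF price. delivery — on the buyer under both terms; not part of either seller's price.
From FCA to CIF, the seller additionally bears: origin terminal, freight, insurance.
CIF price = 494496.36 + 739.45 + 6558.95 + 167.60 = 501962.36

CIF price: CHF 501962.36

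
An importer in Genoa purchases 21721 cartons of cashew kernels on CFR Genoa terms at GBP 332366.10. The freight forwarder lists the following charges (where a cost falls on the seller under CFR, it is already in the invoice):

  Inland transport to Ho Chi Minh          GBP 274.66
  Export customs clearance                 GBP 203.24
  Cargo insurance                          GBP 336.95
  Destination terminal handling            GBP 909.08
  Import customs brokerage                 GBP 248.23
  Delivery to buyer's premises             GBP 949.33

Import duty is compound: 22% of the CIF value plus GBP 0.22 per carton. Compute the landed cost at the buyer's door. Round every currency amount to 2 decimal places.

Total landed cost: GBP 412782.98

CFR: the seller pays costs through ocean freight to the destination port, but not insurance.
Already in the invoice (seller's account under CFR): inland to port, export clearance — exclude.
CIF value = CFR price + insurance = 332366.10 + 336.95 = 332703.05
Ad valorem component: 332703.05 × 22% = 73194.67
Specific component: 21721 × 0.22 = 4778.62
Import duty = 73194.67 + 4778.62 = 77973.29
Buyer bears: insurance 336.95 + destination terminal 909.08 + brokerage 248.23 + delivery 949.33 + duty 77973.29 = 80416.88
Landed cost = invoice 332366.10 + 80416.88 = 412782.98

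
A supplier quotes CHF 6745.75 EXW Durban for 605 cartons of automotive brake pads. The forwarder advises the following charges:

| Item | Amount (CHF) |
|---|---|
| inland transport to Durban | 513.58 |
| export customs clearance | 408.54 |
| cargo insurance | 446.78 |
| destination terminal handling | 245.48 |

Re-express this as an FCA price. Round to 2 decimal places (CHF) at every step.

FCA price: CHF 7667.87

Not relevant to the conversion: destination terminal, insurance — on the buyer under both terms; not part of either seller's price.
From EXW to FCA, the seller additionally bears: inland to port, export clearance.
FCA price = 6745.75 + 513.58 + 408.54 = 7667.87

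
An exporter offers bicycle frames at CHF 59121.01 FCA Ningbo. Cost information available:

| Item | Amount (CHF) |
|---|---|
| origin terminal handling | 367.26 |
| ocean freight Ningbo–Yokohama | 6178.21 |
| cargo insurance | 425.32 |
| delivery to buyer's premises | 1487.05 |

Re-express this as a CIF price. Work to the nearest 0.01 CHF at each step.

CIF price: CHF 66091.80

Not relevant to the conversion: delivery — on the buyer under both terms; not part of either seller's price.
From FCA to CIF, the seller additionally bears: origin terminal, freight, insurance.
CIF price = 59121.01 + 367.26 + 6178.21 + 425.32 = 66091.80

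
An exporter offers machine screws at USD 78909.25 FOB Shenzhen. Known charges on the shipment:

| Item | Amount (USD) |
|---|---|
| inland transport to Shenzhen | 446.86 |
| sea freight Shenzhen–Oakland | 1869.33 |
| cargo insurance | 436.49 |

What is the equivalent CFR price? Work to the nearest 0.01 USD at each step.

Not relevant to the conversion: inland to port — on the seller under both FOB and CFR; already in the FOB price and stays in the CFR price. insurance — on the buyer under both terms; not part of either seller's price.
From FOB to CFR, the seller additionally bears: freight.
CFR price = 78909.25 + 1869.33 = 80778.58

CFR price: USD 80778.58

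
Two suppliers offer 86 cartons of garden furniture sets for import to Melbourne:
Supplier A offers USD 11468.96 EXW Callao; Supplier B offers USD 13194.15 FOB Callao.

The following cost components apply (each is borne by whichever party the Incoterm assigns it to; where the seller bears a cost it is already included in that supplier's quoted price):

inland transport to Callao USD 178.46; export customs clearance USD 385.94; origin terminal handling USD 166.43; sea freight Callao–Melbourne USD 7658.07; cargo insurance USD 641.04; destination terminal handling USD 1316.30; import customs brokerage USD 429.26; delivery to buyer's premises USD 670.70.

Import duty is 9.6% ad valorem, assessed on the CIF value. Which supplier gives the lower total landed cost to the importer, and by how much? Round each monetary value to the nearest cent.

Supplier A is cheaper by USD 1089.82

Supplier A (EXW):
CIF value = EXW price + inland to port + export clearance + origin terminal + freight + insurance = 11468.96 + 178.46 + 385.94 + 166.43 + 7658.07 + 641.04 = 20498.90
Import duty = 20498.90 × 9.6% = 1967.89
Buyer bears (A): 178.46 + 385.94 + 166.43 + 7658.07 + 641.04 + 1316.30 + 429.26 + 670.70 = 11446.20
Landed cost (A) = invoice 11468.96 + 11446.20 + duty 1967.89 = 24883.05
Supplier B (FOB):
CIF value = FOB price + freight + insurance = 13194.15 + 7658.07 + 641.04 = 21493.26
Import duty = 21493.26 × 9.6% = 2063.35
Buyer bears (B): 7658.07 + 641.04 + 1316.30 + 429.26 + 670.70 = 10715.37
Landed cost (B) = invoice 13194.15 + 10715.37 + duty 2063.35 = 25972.87
Difference = |24883.05 − 25972.87| = 1089.82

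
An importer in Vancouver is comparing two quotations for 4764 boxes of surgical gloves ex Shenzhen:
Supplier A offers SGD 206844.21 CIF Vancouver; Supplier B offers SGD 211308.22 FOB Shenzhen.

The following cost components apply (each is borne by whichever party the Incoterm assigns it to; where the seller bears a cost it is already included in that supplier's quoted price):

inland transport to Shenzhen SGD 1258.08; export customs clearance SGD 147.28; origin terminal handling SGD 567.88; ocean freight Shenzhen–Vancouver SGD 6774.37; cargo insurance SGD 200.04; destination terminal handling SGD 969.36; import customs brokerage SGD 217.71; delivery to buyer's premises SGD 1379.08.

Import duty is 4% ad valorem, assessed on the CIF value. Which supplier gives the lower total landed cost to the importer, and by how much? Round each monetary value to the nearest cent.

Supplier A is cheaper by SGD 11895.96

Supplier A (CIF):
The CIF price already equals the CIF value: 206844.21
Import duty = 206844.21 × 4% = 8273.77
Buyer bears (A): 969.36 + 217.71 + 1379.08 = 2566.15
Landed cost (A) = invoice 206844.21 + 2566.15 + duty 8273.77 = 217684.13
Supplier B (FOB):
CIF value = FOB price + freight + insurance = 211308.22 + 6774.37 + 200.04 = 218282.63
Import duty = 218282.63 × 4% = 8731.31
Buyer bears (B): 6774.37 + 200.04 + 969.36 + 217.71 + 1379.08 = 9540.56
Landed cost (B) = invoice 211308.22 + 9540.56 + duty 8731.31 = 229580.09
Difference = |217684.13 − 229580.09| = 11895.96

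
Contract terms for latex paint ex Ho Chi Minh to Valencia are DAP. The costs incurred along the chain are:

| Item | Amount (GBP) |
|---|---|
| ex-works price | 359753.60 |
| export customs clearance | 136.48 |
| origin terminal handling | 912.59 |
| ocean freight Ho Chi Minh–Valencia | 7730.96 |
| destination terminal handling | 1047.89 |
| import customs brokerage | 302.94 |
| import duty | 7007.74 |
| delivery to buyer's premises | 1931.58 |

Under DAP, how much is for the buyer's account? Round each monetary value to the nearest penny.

DAP: the seller bears all costs to the named destination except import duty and clearance.
Seller's account: goods 359753.60 + export clearance 136.48 + origin terminal 912.59 + freight 7730.96 + destination terminal 1047.89 + delivery 1931.58 = 371513.10
Buyer's account: brokerage 302.94 + duty 7007.74 = 7310.68

Buyer's account: GBP 7310.68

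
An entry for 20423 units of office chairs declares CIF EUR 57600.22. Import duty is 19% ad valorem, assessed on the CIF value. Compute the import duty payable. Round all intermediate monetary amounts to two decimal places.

Import duty = 57600.22 × 19% = 10944.04

Import duty: EUR 10944.04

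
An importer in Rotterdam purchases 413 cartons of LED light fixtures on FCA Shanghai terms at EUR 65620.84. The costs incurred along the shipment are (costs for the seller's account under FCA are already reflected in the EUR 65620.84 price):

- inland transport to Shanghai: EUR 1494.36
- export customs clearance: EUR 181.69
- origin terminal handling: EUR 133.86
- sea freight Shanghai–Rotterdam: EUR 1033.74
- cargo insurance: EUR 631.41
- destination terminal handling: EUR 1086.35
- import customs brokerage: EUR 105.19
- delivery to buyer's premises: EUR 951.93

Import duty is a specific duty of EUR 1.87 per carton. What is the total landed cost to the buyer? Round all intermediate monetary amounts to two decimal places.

FCA: the seller delivers export-cleared goods to the carrier; the buyer bears costs from that point.
Already in the invoice (seller's account under FCA): inland to port, export clearance — exclude.
CIF value = FCA price + origin terminal + freight + insurance = 65620.84 + 133.86 + 1033.74 + 631.41 = 67419.85
Import duty = 413 × 1.87 = 772.31
Buyer bears: origin terminal 133.86 + freight 1033.74 + insurance 631.41 + destination terminal 1086.35 + brokerage 105.19 + delivery 951.93 + duty 772.31 = 4714.79
Landed cost = invoice 65620.84 + 4714.79 = 70335.63

Total landed cost: EUR 70335.63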